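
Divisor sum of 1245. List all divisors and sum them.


Divisors of 1245: 1, 3, 5, 15, 83, 249, 415, 1245
Sum = 1 + 3 + 5 + 15 + 83 + 249 + 415 + 1245 = 2016

σ(1245) = 2016


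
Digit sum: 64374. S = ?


6 + 4 + 3 + 7 + 4 = 24


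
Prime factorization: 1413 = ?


1413 / 3 = 471
471 / 3 = 157
157 / 157 = 1
1413 = 3^2 × 157


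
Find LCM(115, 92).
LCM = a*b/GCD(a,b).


GCD(115, 92) = 23
LCM = 115*92/23 = 10580/23 = 460

LCM = 460


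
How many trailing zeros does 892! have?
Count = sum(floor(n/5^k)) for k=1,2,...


floor(892/5) = 178
floor(892/25) = 35
floor(892/125) = 7
floor(892/625) = 1
Total = 221

221 trailing zeros


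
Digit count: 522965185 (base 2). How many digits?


522965185 in base 2 = 11111001010111101000011000001
Number of digits = 29

29 digits (base 2)


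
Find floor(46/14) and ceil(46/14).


46/14 = 3.2857
floor = 3
ceil = 4

floor = 3, ceil = 4


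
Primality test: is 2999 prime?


Check divisors up to sqrt(2999) = 54.7631
No divisors found.
2999 is prime.

Yes, 2999 is prime


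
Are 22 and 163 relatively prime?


Euclidean algorithm:
163 = 7 * 22 + 9
22 = 2 * 9 + 4
9 = 2 * 4 + 1
4 = 4 * 1 + 0
GCD(22, 163) = 1

Yes, coprime (GCD = 1)


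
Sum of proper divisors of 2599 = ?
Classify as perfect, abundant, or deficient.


Proper divisors: 1, 23, 113
Sum = 1 + 23 + 113 = 137
137 < 2599 → deficient

s(2599) = 137 (deficient)


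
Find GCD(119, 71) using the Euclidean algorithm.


119 = 1 * 71 + 48
71 = 1 * 48 + 23
48 = 2 * 23 + 2
23 = 11 * 2 + 1
2 = 2 * 1 + 0
GCD = 1


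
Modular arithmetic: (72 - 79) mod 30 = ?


72 - 79 = -7
-7 mod 30 = 23


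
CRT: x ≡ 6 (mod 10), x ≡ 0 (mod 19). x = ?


M = 10*19 = 190
M1 = M/10 = 19, M2 = M/19 = 10
M1^(-1) mod 10 = 9, M2^(-1) mod 19 = 2
x = 6*19*9 + 0*10*2 = 1026
1026 mod 190 = 76
Check: 76 mod 10 = 6 ✓, 76 mod 19 = 0 ✓

x ≡ 76 (mod 190)


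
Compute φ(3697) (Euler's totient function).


3697 = 3697
Prime factors: 3697
φ(3697) = 3697 × (1-1/3697)
= 3697 × 3696/3697 = 3696

φ(3697) = 3696


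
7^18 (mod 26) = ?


7^1 mod 26 = 7
7^2 mod 26 = 23
7^3 mod 26 = 5
7^4 mod 26 = 9
7^5 mod 26 = 11
7^6 mod 26 = 25
7^7 mod 26 = 19
7^8 mod 26 = 3
7^9 mod 26 = 21
7^10 mod 26 = 17
7^11 mod 26 = 15
7^12 mod 26 = 1
7^13 mod 26 = 7
7^14 mod 26 = 23
7^15 mod 26 = 5
7^16 mod 26 = 9
7^17 mod 26 = 11
7^18 mod 26 = 25


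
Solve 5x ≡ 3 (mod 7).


GCD(5, 7) = 1, unique solution
a^(-1) mod 7 = 3
x = 3 * 3 mod 7 = 2

x ≡ 2 (mod 7)


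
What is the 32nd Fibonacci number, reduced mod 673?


F(k) mod 673 for k=1..32:
1, 1, 2, 3, 5, 8, 13, 21, 34, 55, 89, 144, 233, 377, 610, 314, 251, 565, 143, 35, 178, 213, 391, 604, 322, 253, 575, 155, 57, 212, 269, 481
F(32) mod 673 = 481


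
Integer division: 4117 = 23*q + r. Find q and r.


4117 = 23 * 179 + 0
Check: 4117 + 0 = 4117

q = 179, r = 0


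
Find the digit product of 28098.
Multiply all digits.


2 × 8 × 0 × 9 × 8 = 0


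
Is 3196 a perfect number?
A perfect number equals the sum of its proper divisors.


Proper divisors of 3196: 1, 2, 4, 17, 34, 47, 68, 94, 188, 799, 1598
Sum = 1 + 2 + 4 + 17 + 34 + 47 + 68 + 94 + 188 + 799 + 1598 = 2852

No, 3196 is not perfect (2852 ≠ 3196)


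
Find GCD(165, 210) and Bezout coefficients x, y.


Tabular extended Euclidean (each row: r = 165*s + 210*t):
r=165, s=1, t=0
r=210, s=0, t=1
q=0: r=165, s=1, t=0   [165*(1) + 210*(0) = 165]
q=1: r=45, s=-1, t=1   [165*(-1) + 210*(1) = 45]
q=3: r=30, s=4, t=-3   [165*(4) + 210*(-3) = 30]
q=1: r=15, s=-5, t=4   [165*(-5) + 210*(4) = 15]
q=2: r=0, s=14, t=-11   [165*(14) + 210*(-11) = 0]
GCD = 15; from the row with r=15: x=-5, y=4
Check: 165*(-5) + 210*(4) = -825 + 840 = 15

GCD = 15, x = -5, y = 4


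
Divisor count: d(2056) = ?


2056 = 2^3 × 257^1
d(2056) = (3+1) × (1+1) = 8

8 divisors


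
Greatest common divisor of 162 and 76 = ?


162 = 2 * 76 + 10
76 = 7 * 10 + 6
10 = 1 * 6 + 4
6 = 1 * 4 + 2
4 = 2 * 2 + 0
GCD = 2


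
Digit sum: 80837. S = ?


8 + 0 + 8 + 3 + 7 = 26


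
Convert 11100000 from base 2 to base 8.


11100000 (base 2) = 224 (decimal)
224 (decimal) = 340 (base 8)


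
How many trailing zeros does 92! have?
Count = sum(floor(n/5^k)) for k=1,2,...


floor(92/5) = 18
floor(92/25) = 3
Total = 21

21 trailing zeros


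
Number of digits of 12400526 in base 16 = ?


12400526 in base 16 = BD378E
Number of digits = 6

6 digits (base 16)


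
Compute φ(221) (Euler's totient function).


221 = 13 × 17
Prime factors: 13, 17
φ(221) = 221 × (1-1/13) × (1-1/17)
= 221 × 12/13 × 16/17 = 192

φ(221) = 192


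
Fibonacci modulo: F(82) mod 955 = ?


F(k) mod 955 for k=1..82:
1, 1, 2, 3, 5, 8, 13, 21, 34, 55, 89, 144, 233, 377, 610, 32, 642, 674, 361, 80, 441, 521, 7, 528, 535, 108, 643, 751, 439, 235, 674, 909, 628, 582, 255, 837, 137, 19, 156, 175, 331, 506, 837, 388, 270, 658, 928, 631, 604, 280, 884, 209, 138, 347, 485, 832, 362, 239, 601, 840, 486, 371, 857, 273, 175, 448, 623, 116, 739, 855, 639, 539, 223, 762, 30, 792, 822, 659, 526, 230, 756, 31
F(82) mod 955 = 31


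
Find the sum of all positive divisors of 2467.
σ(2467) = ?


Divisors of 2467: 1, 2467
Sum = 1 + 2467 = 2468

σ(2467) = 2468


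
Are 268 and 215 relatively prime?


Euclidean algorithm:
268 = 1 * 215 + 53
215 = 4 * 53 + 3
53 = 17 * 3 + 2
3 = 1 * 2 + 1
2 = 2 * 1 + 0
GCD(268, 215) = 1

Yes, coprime (GCD = 1)


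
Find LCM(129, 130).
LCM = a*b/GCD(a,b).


GCD(129, 130) = 1
LCM = 129*130/1 = 16770/1 = 16770

LCM = 16770


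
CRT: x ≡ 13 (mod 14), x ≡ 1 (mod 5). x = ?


M = 14*5 = 70
M1 = M/14 = 5, M2 = M/5 = 14
M1^(-1) mod 14 = 3, M2^(-1) mod 5 = 4
x = 13*5*3 + 1*14*4 = 251
251 mod 70 = 41
Check: 41 mod 14 = 13 ✓, 41 mod 5 = 1 ✓

x ≡ 41 (mod 70)


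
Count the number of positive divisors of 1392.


1392 = 2^4 × 3^1 × 29^1
d(1392) = (4+1) × (1+1) × (1+1) = 20

20 divisors


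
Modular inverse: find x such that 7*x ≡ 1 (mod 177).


Use the extended Euclidean algorithm on (177, 7); each row r = 177*s + 7*t:
r=177, s=1, t=0
r=7, s=0, t=1
q=25: r=2, s=1, t=-25   [177*(1) + 7*(-25) = 2]
q=3: r=1, s=-3, t=76   [177*(-3) + 7*(76) = 1]
q=2: r=0, s=7, t=-177   [177*(7) + 7*(-177) = 0]
GCD = 1 with t = 76, so 7*(76) ≡ 1 (mod 177)
Inverse = 76 mod 177 = 76
Check: 7 * 76 = 532 ≡ 1 (mod 177)

7^(-1) ≡ 76 (mod 177)


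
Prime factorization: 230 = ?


230 / 2 = 115
115 / 5 = 23
23 / 23 = 1
230 = 2 × 5 × 23


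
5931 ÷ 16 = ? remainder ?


5931 = 16 * 370 + 11
Check: 5920 + 11 = 5931

q = 370, r = 11


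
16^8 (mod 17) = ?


16^1 mod 17 = 16
16^2 mod 17 = 1
16^3 mod 17 = 16
16^4 mod 17 = 1
16^5 mod 17 = 16
16^6 mod 17 = 1
16^7 mod 17 = 16
16^8 mod 17 = 1


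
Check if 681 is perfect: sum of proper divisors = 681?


Proper divisors of 681: 1, 3, 227
Sum = 1 + 3 + 227 = 231

No, 681 is not perfect (231 ≠ 681)


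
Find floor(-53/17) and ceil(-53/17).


-53/17 = -3.1176
floor = -4
ceil = -3

floor = -4, ceil = -3


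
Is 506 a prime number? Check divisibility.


506 / 2 = 253 (exact division)
506 is NOT prime.

No, 506 is not prime


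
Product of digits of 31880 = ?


3 × 1 × 8 × 8 × 0 = 0


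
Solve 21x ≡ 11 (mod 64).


GCD(21, 64) = 1, unique solution
a^(-1) mod 64 = 61
x = 61 * 11 mod 64 = 31

x ≡ 31 (mod 64)


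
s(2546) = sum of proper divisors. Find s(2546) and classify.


Proper divisors: 1, 2, 19, 38, 67, 134, 1273
Sum = 1 + 2 + 19 + 38 + 67 + 134 + 1273 = 1534
1534 < 2546 → deficient

s(2546) = 1534 (deficient)


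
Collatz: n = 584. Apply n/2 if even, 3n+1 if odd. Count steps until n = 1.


584 → 292 → 146 → 73 → 220 → 110 → 55 → 166 → 83 → 250 → 125 → 376 → 188 → 94 → 47 → 142 → 71 → 214 → 107 → 322 → 161 → 484 → 242 → 121 → 364 → 182 → 91 → 274 → 137 → 412 → 206 → 103 → 310 → 155 → 466 → 233 → 700 → 350 → 175 → 526 → 263 → 790 → 395 → 1186 → 593 → 1780 → 890 → 445 → 1336 → 668 → 334 → 167 → 502 → 251 → 754 → 377 → 1132 → 566 → 283 → 850 → 425 → 1276 → 638 → 319 → 958 → 479 → 1438 → 719 → 2158 → 1079 → 3238 → 1619 → 4858 → 2429 → 7288 → 3644 → 1822 → 911 → 2734 → 1367 → 4102 → 2051 → 6154 → 3077 → 9232 → 4616 → 2308 → 1154 → 577 → 1732 → 866 → 433 → 1300 → 650 → 325 → 976 → 488 → 244 → 122 → 61 → 184 → 92 → 46 → 23 → 70 → 35 → 106 → 53 → 160 → 80 → 40 → 20 → 10 → 5 → 16 → 8 → 4 → 2 → 1
Total steps = 118

118 steps


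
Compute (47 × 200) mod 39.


47 × 200 = 9400
9400 mod 39 = 1


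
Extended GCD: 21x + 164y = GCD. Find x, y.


Tabular extended Euclidean (each row: r = 21*s + 164*t):
r=21, s=1, t=0
r=164, s=0, t=1
q=0: r=21, s=1, t=0   [21*(1) + 164*(0) = 21]
q=7: r=17, s=-7, t=1   [21*(-7) + 164*(1) = 17]
q=1: r=4, s=8, t=-1   [21*(8) + 164*(-1) = 4]
q=4: r=1, s=-39, t=5   [21*(-39) + 164*(5) = 1]
q=4: r=0, s=164, t=-21   [21*(164) + 164*(-21) = 0]
GCD = 1; from the row with r=1: x=-39, y=5
Check: 21*(-39) + 164*(5) = -819 + 820 = 1

GCD = 1, x = -39, y = 5


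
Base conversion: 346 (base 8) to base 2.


346 (base 8) = 230 (decimal)
230 (decimal) = 11100110 (base 2)


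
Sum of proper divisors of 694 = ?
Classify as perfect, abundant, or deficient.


Proper divisors: 1, 2, 347
Sum = 1 + 2 + 347 = 350
350 < 694 → deficient

s(694) = 350 (deficient)


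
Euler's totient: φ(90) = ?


90 = 2 × 3^2 × 5
Prime factors: 2, 3, 5
φ(90) = 90 × (1-1/2) × (1-1/3) × (1-1/5)
= 90 × 1/2 × 2/3 × 4/5 = 24

φ(90) = 24


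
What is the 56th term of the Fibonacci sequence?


Sequence: 1, 1, 2, 3, 5, 8, 13, 21, 34, 55, 89, 144, 233, 377, 610, 987, 1597, 2584, 4181, 6765, 10946, 17711, 28657, 46368, 75025, 121393, 196418, 317811, 514229, 832040, 1346269, 2178309, 3524578, 5702887, 9227465, 14930352, 24157817, 39088169, 63245986, 102334155, 165580141, 267914296, 433494437, 701408733, 1134903170, 1836311903, 2971215073, 4807526976, 7778742049, 12586269025, 20365011074, 32951280099, 53316291173, 86267571272, 139583862445, 225851433717
F(56) = 225851433717


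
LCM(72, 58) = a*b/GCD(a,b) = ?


GCD(72, 58) = 2
LCM = 72*58/2 = 4176/2 = 2088

LCM = 2088


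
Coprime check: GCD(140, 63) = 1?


Euclidean algorithm:
140 = 2 * 63 + 14
63 = 4 * 14 + 7
14 = 2 * 7 + 0
GCD(140, 63) = 7

No, not coprime (GCD = 7)


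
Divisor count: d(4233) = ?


4233 = 3^1 × 17^1 × 83^1
d(4233) = (1+1) × (1+1) × (1+1) = 8

8 divisors


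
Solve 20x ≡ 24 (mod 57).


GCD(20, 57) = 1, unique solution
a^(-1) mod 57 = 20
x = 20 * 24 mod 57 = 24

x ≡ 24 (mod 57)


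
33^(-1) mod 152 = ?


Use the extended Euclidean algorithm on (152, 33); each row r = 152*s + 33*t:
r=152, s=1, t=0
r=33, s=0, t=1
q=4: r=20, s=1, t=-4   [152*(1) + 33*(-4) = 20]
q=1: r=13, s=-1, t=5   [152*(-1) + 33*(5) = 13]
q=1: r=7, s=2, t=-9   [152*(2) + 33*(-9) = 7]
q=1: r=6, s=-3, t=14   [152*(-3) + 33*(14) = 6]
q=1: r=1, s=5, t=-23   [152*(5) + 33*(-23) = 1]
q=6: r=0, s=-33, t=152   [152*(-33) + 33*(152) = 0]
GCD = 1 with t = -23, so 33*(-23) ≡ 1 (mod 152)
Inverse = -23 mod 152 = 129
Check: 33 * 129 = 4257 ≡ 1 (mod 152)

33^(-1) ≡ 129 (mod 152)


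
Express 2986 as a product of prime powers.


2986 / 2 = 1493
1493 / 1493 = 1
2986 = 2 × 1493


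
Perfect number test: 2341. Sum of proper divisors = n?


Proper divisors of 2341: 1
Sum = 1 = 1

No, 2341 is not perfect (1 ≠ 2341)


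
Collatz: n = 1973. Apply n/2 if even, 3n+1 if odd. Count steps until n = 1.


1973 → 5920 → 2960 → 1480 → 740 → 370 → 185 → 556 → 278 → 139 → 418 → 209 → 628 → 314 → 157 → 472 → 236 → 118 → 59 → 178 → 89 → 268 → 134 → 67 → 202 → 101 → 304 → 152 → 76 → 38 → 19 → 58 → 29 → 88 → 44 → 22 → 11 → 34 → 17 → 52 → 26 → 13 → 40 → 20 → 10 → 5 → 16 → 8 → 4 → 2 → 1
Total steps = 50

50 steps


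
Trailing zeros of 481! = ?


floor(481/5) = 96
floor(481/25) = 19
floor(481/125) = 3
Total = 118

118 trailing zeros


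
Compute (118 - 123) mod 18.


118 - 123 = -5
-5 mod 18 = 13


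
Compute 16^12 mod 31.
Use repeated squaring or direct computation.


16^1 mod 31 = 16
16^2 mod 31 = 8
16^3 mod 31 = 4
16^4 mod 31 = 2
16^5 mod 31 = 1
16^6 mod 31 = 16
16^7 mod 31 = 8
16^8 mod 31 = 4
16^9 mod 31 = 2
16^10 mod 31 = 1
16^11 mod 31 = 16
16^12 mod 31 = 8


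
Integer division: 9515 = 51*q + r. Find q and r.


9515 = 51 * 186 + 29
Check: 9486 + 29 = 9515

q = 186, r = 29


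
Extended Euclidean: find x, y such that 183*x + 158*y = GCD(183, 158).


Tabular extended Euclidean (each row: r = 183*s + 158*t):
r=183, s=1, t=0
r=158, s=0, t=1
q=1: r=25, s=1, t=-1   [183*(1) + 158*(-1) = 25]
q=6: r=8, s=-6, t=7   [183*(-6) + 158*(7) = 8]
q=3: r=1, s=19, t=-22   [183*(19) + 158*(-22) = 1]
q=8: r=0, s=-158, t=183   [183*(-158) + 158*(183) = 0]
GCD = 1; from the row with r=1: x=19, y=-22
Check: 183*(19) + 158*(-22) = 3477 - 3476 = 1

GCD = 1, x = 19, y = -22


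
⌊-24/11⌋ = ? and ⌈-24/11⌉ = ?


-24/11 = -2.1818
floor = -3
ceil = -2

floor = -3, ceil = -2


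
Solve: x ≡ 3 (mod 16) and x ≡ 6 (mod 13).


M = 16*13 = 208
M1 = M/16 = 13, M2 = M/13 = 16
M1^(-1) mod 16 = 5, M2^(-1) mod 13 = 9
x = 3*13*5 + 6*16*9 = 1059
1059 mod 208 = 19
Check: 19 mod 16 = 3 ✓, 19 mod 13 = 6 ✓

x ≡ 19 (mod 208)


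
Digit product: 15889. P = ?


1 × 5 × 8 × 8 × 9 = 2880


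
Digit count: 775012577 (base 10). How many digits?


775012577 has 9 digits in base 10
floor(log10(775012577)) + 1 = floor(8.8893) + 1 = 9

9 digits (base 10)


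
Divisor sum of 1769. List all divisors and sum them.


Divisors of 1769: 1, 29, 61, 1769
Sum = 1 + 29 + 61 + 1769 = 1860

σ(1769) = 1860


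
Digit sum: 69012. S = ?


6 + 9 + 0 + 1 + 2 = 18


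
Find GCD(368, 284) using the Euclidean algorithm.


368 = 1 * 284 + 84
284 = 3 * 84 + 32
84 = 2 * 32 + 20
32 = 1 * 20 + 12
20 = 1 * 12 + 8
12 = 1 * 8 + 4
8 = 2 * 4 + 0
GCD = 4


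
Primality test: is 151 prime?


Check divisors up to sqrt(151) = 12.2882
No divisors found.
151 is prime.

Yes, 151 is prime


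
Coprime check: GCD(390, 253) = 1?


Euclidean algorithm:
390 = 1 * 253 + 137
253 = 1 * 137 + 116
137 = 1 * 116 + 21
116 = 5 * 21 + 11
21 = 1 * 11 + 10
11 = 1 * 10 + 1
10 = 10 * 1 + 0
GCD(390, 253) = 1

Yes, coprime (GCD = 1)


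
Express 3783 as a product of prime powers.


3783 / 3 = 1261
1261 / 13 = 97
97 / 97 = 1
3783 = 3 × 13 × 97


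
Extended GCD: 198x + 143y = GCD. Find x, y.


Tabular extended Euclidean (each row: r = 198*s + 143*t):
r=198, s=1, t=0
r=143, s=0, t=1
q=1: r=55, s=1, t=-1   [198*(1) + 143*(-1) = 55]
q=2: r=33, s=-2, t=3   [198*(-2) + 143*(3) = 33]
q=1: r=22, s=3, t=-4   [198*(3) + 143*(-4) = 22]
q=1: r=11, s=-5, t=7   [198*(-5) + 143*(7) = 11]
q=2: r=0, s=13, t=-18   [198*(13) + 143*(-18) = 0]
GCD = 11; from the row with r=11: x=-5, y=7
Check: 198*(-5) + 143*(7) = -990 + 1001 = 11

GCD = 11, x = -5, y = 7


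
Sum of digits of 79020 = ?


7 + 9 + 0 + 2 + 0 = 18


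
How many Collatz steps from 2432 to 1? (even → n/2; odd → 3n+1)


2432 → 1216 → 608 → 304 → 152 → 76 → 38 → 19 → 58 → 29 → 88 → 44 → 22 → 11 → 34 → 17 → 52 → 26 → 13 → 40 → 20 → 10 → 5 → 16 → 8 → 4 → 2 → 1
Total steps = 27

27 steps


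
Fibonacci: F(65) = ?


Sequence: 1, 1, 2, 3, 5, 8, 13, 21, 34, 55, 89, 144, 233, 377, 610, 987, 1597, 2584, 4181, 6765, 10946, 17711, 28657, 46368, 75025, 121393, 196418, 317811, 514229, 832040, 1346269, 2178309, 3524578, 5702887, 9227465, 14930352, 24157817, 39088169, 63245986, 102334155, 165580141, 267914296, 433494437, 701408733, 1134903170, 1836311903, 2971215073, 4807526976, 7778742049, 12586269025, 20365011074, 32951280099, 53316291173, 86267571272, 139583862445, 225851433717, 365435296162, 591286729879, 956722026041, 1548008755920, 2504730781961, 4052739537881, 6557470319842, 10610209857723, 17167680177565
F(65) = 17167680177565


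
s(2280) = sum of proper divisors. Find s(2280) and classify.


Proper divisors: 1, 2, 3, 4, 5, 6, 8, 10, 12, 15, 19, 20, 24, 30, 38, 40, 57, 60, 76, 95, 114, 120, 152, 190, 228, 285, 380, 456, 570, 760, 1140
Sum = 1 + 2 + 3 + 4 + 5 + 6 + 8 + 10 + 12 + 15 + 19 + 20 + 24 + 30 + 38 + 40 + 57 + 60 + 76 + 95 + 114 + 120 + 152 + 190 + 228 + 285 + 380 + 456 + 570 + 760 + 1140 = 4920
4920 > 2280 → abundant

s(2280) = 4920 (abundant)


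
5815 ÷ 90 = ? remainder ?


5815 = 90 * 64 + 55
Check: 5760 + 55 = 5815

q = 64, r = 55


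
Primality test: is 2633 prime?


Check divisors up to sqrt(2633) = 51.3128
No divisors found.
2633 is prime.

Yes, 2633 is prime


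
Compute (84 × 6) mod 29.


84 × 6 = 504
504 mod 29 = 11


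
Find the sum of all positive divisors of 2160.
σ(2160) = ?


Divisors of 2160: 1, 2, 3, 4, 5, 6, 8, 9, 10, 12, 15, 16, 18, 20, 24, 27, 30, 36, 40, 45, 48, 54, 60, 72, 80, 90, 108, 120, 135, 144, 180, 216, 240, 270, 360, 432, 540, 720, 1080, 2160
Sum = 1 + 2 + 3 + 4 + 5 + 6 + 8 + 9 + 10 + 12 + 15 + 16 + 18 + 20 + 24 + 27 + 30 + 36 + 40 + 45 + 48 + 54 + 60 + 72 + 80 + 90 + 108 + 120 + 135 + 144 + 180 + 216 + 240 + 270 + 360 + 432 + 540 + 720 + 1080 + 2160 = 7440

σ(2160) = 7440


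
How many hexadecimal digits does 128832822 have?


128832822 in base 16 = 7ADD536
Number of digits = 7

7 digits (base 16)


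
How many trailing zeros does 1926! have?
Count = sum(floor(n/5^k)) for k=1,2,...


floor(1926/5) = 385
floor(1926/25) = 77
floor(1926/125) = 15
floor(1926/625) = 3
Total = 480

480 trailing zeros


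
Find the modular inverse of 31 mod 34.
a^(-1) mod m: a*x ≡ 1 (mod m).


Use the extended Euclidean algorithm on (34, 31); each row r = 34*s + 31*t:
r=34, s=1, t=0
r=31, s=0, t=1
q=1: r=3, s=1, t=-1   [34*(1) + 31*(-1) = 3]
q=10: r=1, s=-10, t=11   [34*(-10) + 31*(11) = 1]
q=3: r=0, s=31, t=-34   [34*(31) + 31*(-34) = 0]
GCD = 1 with t = 11, so 31*(11) ≡ 1 (mod 34)
Inverse = 11 mod 34 = 11
Check: 31 * 11 = 341 ≡ 1 (mod 34)

31^(-1) ≡ 11 (mod 34)


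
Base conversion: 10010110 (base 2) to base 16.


10010110 (base 2) = 150 (decimal)
150 (decimal) = 96 (base 16)


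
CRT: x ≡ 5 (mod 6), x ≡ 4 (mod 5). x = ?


M = 6*5 = 30
M1 = M/6 = 5, M2 = M/5 = 6
M1^(-1) mod 6 = 5, M2^(-1) mod 5 = 1
x = 5*5*5 + 4*6*1 = 149
149 mod 30 = 29
Check: 29 mod 6 = 5 ✓, 29 mod 5 = 4 ✓

x ≡ 29 (mod 30)


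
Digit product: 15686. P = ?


1 × 5 × 6 × 8 × 6 = 1440


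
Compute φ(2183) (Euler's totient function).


2183 = 37 × 59
Prime factors: 37, 59
φ(2183) = 2183 × (1-1/37) × (1-1/59)
= 2183 × 36/37 × 58/59 = 2088

φ(2183) = 2088


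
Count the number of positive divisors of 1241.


1241 = 17^1 × 73^1
d(1241) = (1+1) × (1+1) = 4

4 divisors


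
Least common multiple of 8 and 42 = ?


GCD(8, 42) = 2
LCM = 8*42/2 = 336/2 = 168

LCM = 168


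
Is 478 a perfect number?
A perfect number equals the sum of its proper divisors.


Proper divisors of 478: 1, 2, 239
Sum = 1 + 2 + 239 = 242

No, 478 is not perfect (242 ≠ 478)


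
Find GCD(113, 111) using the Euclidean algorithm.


113 = 1 * 111 + 2
111 = 55 * 2 + 1
2 = 2 * 1 + 0
GCD = 1


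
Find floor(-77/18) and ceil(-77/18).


-77/18 = -4.2778
floor = -5
ceil = -4

floor = -5, ceil = -4


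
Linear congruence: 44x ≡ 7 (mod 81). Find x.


GCD(44, 81) = 1, unique solution
a^(-1) mod 81 = 35
x = 35 * 7 mod 81 = 2

x ≡ 2 (mod 81)


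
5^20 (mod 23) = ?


5^1 mod 23 = 5
5^2 mod 23 = 2
5^3 mod 23 = 10
5^4 mod 23 = 4
5^5 mod 23 = 20
5^6 mod 23 = 8
5^7 mod 23 = 17
5^8 mod 23 = 16
5^9 mod 23 = 11
5^10 mod 23 = 9
5^11 mod 23 = 22
5^12 mod 23 = 18
5^13 mod 23 = 21
5^14 mod 23 = 13
5^15 mod 23 = 19
5^16 mod 23 = 3
5^17 mod 23 = 15
5^18 mod 23 = 6
5^19 mod 23 = 7
5^20 mod 23 = 12


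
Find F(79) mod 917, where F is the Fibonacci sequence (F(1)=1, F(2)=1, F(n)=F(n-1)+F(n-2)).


F(k) mod 917 for k=1..79:
1, 1, 2, 3, 5, 8, 13, 21, 34, 55, 89, 144, 233, 377, 610, 70, 680, 750, 513, 346, 859, 288, 230, 518, 748, 349, 180, 529, 709, 321, 113, 434, 547, 64, 611, 675, 369, 127, 496, 623, 202, 825, 110, 18, 128, 146, 274, 420, 694, 197, 891, 171, 145, 316, 461, 777, 321, 181, 502, 683, 268, 34, 302, 336, 638, 57, 695, 752, 530, 365, 895, 343, 321, 664, 68, 732, 800, 615, 498
F(79) mod 917 = 498


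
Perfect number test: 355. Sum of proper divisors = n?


Proper divisors of 355: 1, 5, 71
Sum = 1 + 5 + 71 = 77

No, 355 is not perfect (77 ≠ 355)


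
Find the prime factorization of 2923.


2923 / 37 = 79
79 / 79 = 1
2923 = 37 × 79


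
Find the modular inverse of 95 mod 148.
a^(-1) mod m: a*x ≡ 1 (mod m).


Use the extended Euclidean algorithm on (148, 95); each row r = 148*s + 95*t:
r=148, s=1, t=0
r=95, s=0, t=1
q=1: r=53, s=1, t=-1   [148*(1) + 95*(-1) = 53]
q=1: r=42, s=-1, t=2   [148*(-1) + 95*(2) = 42]
q=1: r=11, s=2, t=-3   [148*(2) + 95*(-3) = 11]
q=3: r=9, s=-7, t=11   [148*(-7) + 95*(11) = 9]
q=1: r=2, s=9, t=-14   [148*(9) + 95*(-14) = 2]
q=4: r=1, s=-43, t=67   [148*(-43) + 95*(67) = 1]
q=2: r=0, s=95, t=-148   [148*(95) + 95*(-148) = 0]
GCD = 1 with t = 67, so 95*(67) ≡ 1 (mod 148)
Inverse = 67 mod 148 = 67
Check: 95 * 67 = 6365 ≡ 1 (mod 148)

95^(-1) ≡ 67 (mod 148)


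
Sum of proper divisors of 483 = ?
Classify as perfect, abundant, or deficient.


Proper divisors: 1, 3, 7, 21, 23, 69, 161
Sum = 1 + 3 + 7 + 21 + 23 + 69 + 161 = 285
285 < 483 → deficient

s(483) = 285 (deficient)


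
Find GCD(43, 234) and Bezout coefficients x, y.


Tabular extended Euclidean (each row: r = 43*s + 234*t):
r=43, s=1, t=0
r=234, s=0, t=1
q=0: r=43, s=1, t=0   [43*(1) + 234*(0) = 43]
q=5: r=19, s=-5, t=1   [43*(-5) + 234*(1) = 19]
q=2: r=5, s=11, t=-2   [43*(11) + 234*(-2) = 5]
q=3: r=4, s=-38, t=7   [43*(-38) + 234*(7) = 4]
q=1: r=1, s=49, t=-9   [43*(49) + 234*(-9) = 1]
q=4: r=0, s=-234, t=43   [43*(-234) + 234*(43) = 0]
GCD = 1; from the row with r=1: x=49, y=-9
Check: 43*(49) + 234*(-9) = 2107 - 2106 = 1

GCD = 1, x = 49, y = -9


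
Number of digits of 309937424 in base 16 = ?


309937424 in base 16 = 12794510
Number of digits = 8

8 digits (base 16)


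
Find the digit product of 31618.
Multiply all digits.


3 × 1 × 6 × 1 × 8 = 144


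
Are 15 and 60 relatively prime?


Euclidean algorithm:
60 = 4 * 15 + 0
GCD(15, 60) = 15

No, not coprime (GCD = 15)


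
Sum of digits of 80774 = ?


8 + 0 + 7 + 7 + 4 = 26


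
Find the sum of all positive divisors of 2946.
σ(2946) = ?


Divisors of 2946: 1, 2, 3, 6, 491, 982, 1473, 2946
Sum = 1 + 2 + 3 + 6 + 491 + 982 + 1473 + 2946 = 5904

σ(2946) = 5904


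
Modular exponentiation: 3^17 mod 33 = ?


3^1 mod 33 = 3
3^2 mod 33 = 9
3^3 mod 33 = 27
3^4 mod 33 = 15
3^5 mod 33 = 12
3^6 mod 33 = 3
3^7 mod 33 = 9
3^8 mod 33 = 27
3^9 mod 33 = 15
3^10 mod 33 = 12
3^11 mod 33 = 3
3^12 mod 33 = 9
3^13 mod 33 = 27
3^14 mod 33 = 15
3^15 mod 33 = 12
3^16 mod 33 = 3
3^17 mod 33 = 9


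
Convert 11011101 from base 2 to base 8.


11011101 (base 2) = 221 (decimal)
221 (decimal) = 335 (base 8)


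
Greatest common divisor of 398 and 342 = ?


398 = 1 * 342 + 56
342 = 6 * 56 + 6
56 = 9 * 6 + 2
6 = 3 * 2 + 0
GCD = 2


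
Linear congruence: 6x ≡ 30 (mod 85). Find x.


GCD(6, 85) = 1, unique solution
a^(-1) mod 85 = 71
x = 71 * 30 mod 85 = 5

x ≡ 5 (mod 85)


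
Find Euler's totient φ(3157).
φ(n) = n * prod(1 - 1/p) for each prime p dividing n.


3157 = 7 × 11 × 41
Prime factors: 7, 11, 41
φ(3157) = 3157 × (1-1/7) × (1-1/11) × (1-1/41)
= 3157 × 6/7 × 10/11 × 40/41 = 2400

φ(3157) = 2400


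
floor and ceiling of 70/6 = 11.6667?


70/6 = 11.6667
floor = 11
ceil = 12

floor = 11, ceil = 12


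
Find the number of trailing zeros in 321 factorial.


floor(321/5) = 64
floor(321/25) = 12
floor(321/125) = 2
Total = 78

78 trailing zeros


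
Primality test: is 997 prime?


Check divisors up to sqrt(997) = 31.5753
No divisors found.
997 is prime.

Yes, 997 is prime


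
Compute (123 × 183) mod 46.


123 × 183 = 22509
22509 mod 46 = 15


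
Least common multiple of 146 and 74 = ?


GCD(146, 74) = 2
LCM = 146*74/2 = 10804/2 = 5402

LCM = 5402


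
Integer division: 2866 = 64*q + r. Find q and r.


2866 = 64 * 44 + 50
Check: 2816 + 50 = 2866

q = 44, r = 50


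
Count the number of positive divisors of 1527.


1527 = 3^1 × 509^1
d(1527) = (1+1) × (1+1) = 4

4 divisors


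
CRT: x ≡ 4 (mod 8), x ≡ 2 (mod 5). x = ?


M = 8*5 = 40
M1 = M/8 = 5, M2 = M/5 = 8
M1^(-1) mod 8 = 5, M2^(-1) mod 5 = 2
x = 4*5*5 + 2*8*2 = 132
132 mod 40 = 12
Check: 12 mod 8 = 4 ✓, 12 mod 5 = 2 ✓

x ≡ 12 (mod 40)


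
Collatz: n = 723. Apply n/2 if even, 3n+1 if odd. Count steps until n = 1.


723 → 2170 → 1085 → 3256 → 1628 → 814 → 407 → 1222 → 611 → 1834 → 917 → 2752 → 1376 → 688 → 344 → 172 → 86 → 43 → 130 → 65 → 196 → 98 → 49 → 148 → 74 → 37 → 112 → 56 → 28 → 14 → 7 → 22 → 11 → 34 → 17 → 52 → 26 → 13 → 40 → 20 → 10 → 5 → 16 → 8 → 4 → 2 → 1
Total steps = 46

46 steps


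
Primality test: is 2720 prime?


2720 / 2 = 1360 (exact division)
2720 is NOT prime.

No, 2720 is not prime


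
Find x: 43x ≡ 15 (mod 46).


GCD(43, 46) = 1, unique solution
a^(-1) mod 46 = 15
x = 15 * 15 mod 46 = 41

x ≡ 41 (mod 46)


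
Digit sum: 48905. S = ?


4 + 8 + 9 + 0 + 5 = 26


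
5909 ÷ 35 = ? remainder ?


5909 = 35 * 168 + 29
Check: 5880 + 29 = 5909

q = 168, r = 29


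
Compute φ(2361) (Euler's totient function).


2361 = 3 × 787
Prime factors: 3, 787
φ(2361) = 2361 × (1-1/3) × (1-1/787)
= 2361 × 2/3 × 786/787 = 1572

φ(2361) = 1572


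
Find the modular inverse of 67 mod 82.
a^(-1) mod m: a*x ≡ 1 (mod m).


Use the extended Euclidean algorithm on (82, 67); each row r = 82*s + 67*t:
r=82, s=1, t=0
r=67, s=0, t=1
q=1: r=15, s=1, t=-1   [82*(1) + 67*(-1) = 15]
q=4: r=7, s=-4, t=5   [82*(-4) + 67*(5) = 7]
q=2: r=1, s=9, t=-11   [82*(9) + 67*(-11) = 1]
q=7: r=0, s=-67, t=82   [82*(-67) + 67*(82) = 0]
GCD = 1 with t = -11, so 67*(-11) ≡ 1 (mod 82)
Inverse = -11 mod 82 = 71
Check: 67 * 71 = 4757 ≡ 1 (mod 82)

67^(-1) ≡ 71 (mod 82)


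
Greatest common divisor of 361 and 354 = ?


361 = 1 * 354 + 7
354 = 50 * 7 + 4
7 = 1 * 4 + 3
4 = 1 * 3 + 1
3 = 3 * 1 + 0
GCD = 1


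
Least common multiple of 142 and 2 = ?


GCD(142, 2) = 2
LCM = 142*2/2 = 284/2 = 142

LCM = 142


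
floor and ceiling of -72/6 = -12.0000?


-72/6 = -12.0000
floor = -12
ceil = -12

floor = -12, ceil = -12


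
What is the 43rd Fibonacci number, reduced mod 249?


F(k) mod 249 for k=1..43:
1, 1, 2, 3, 5, 8, 13, 21, 34, 55, 89, 144, 233, 128, 112, 240, 103, 94, 197, 42, 239, 32, 22, 54, 76, 130, 206, 87, 44, 131, 175, 57, 232, 40, 23, 63, 86, 149, 235, 135, 121, 7, 128
F(43) mod 249 = 128


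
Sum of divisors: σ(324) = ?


Divisors of 324: 1, 2, 3, 4, 6, 9, 12, 18, 27, 36, 54, 81, 108, 162, 324
Sum = 1 + 2 + 3 + 4 + 6 + 9 + 12 + 18 + 27 + 36 + 54 + 81 + 108 + 162 + 324 = 847

σ(324) = 847


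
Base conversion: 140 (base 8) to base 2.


140 (base 8) = 96 (decimal)
96 (decimal) = 1100000 (base 2)


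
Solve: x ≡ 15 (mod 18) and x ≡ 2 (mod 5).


M = 18*5 = 90
M1 = M/18 = 5, M2 = M/5 = 18
M1^(-1) mod 18 = 11, M2^(-1) mod 5 = 2
x = 15*5*11 + 2*18*2 = 897
897 mod 90 = 87
Check: 87 mod 18 = 15 ✓, 87 mod 5 = 2 ✓

x ≡ 87 (mod 90)


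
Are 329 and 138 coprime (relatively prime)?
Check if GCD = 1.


Euclidean algorithm:
329 = 2 * 138 + 53
138 = 2 * 53 + 32
53 = 1 * 32 + 21
32 = 1 * 21 + 11
21 = 1 * 11 + 10
11 = 1 * 10 + 1
10 = 10 * 1 + 0
GCD(329, 138) = 1

Yes, coprime (GCD = 1)


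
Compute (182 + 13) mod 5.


182 + 13 = 195
195 mod 5 = 0


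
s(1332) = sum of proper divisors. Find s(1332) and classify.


Proper divisors: 1, 2, 3, 4, 6, 9, 12, 18, 36, 37, 74, 111, 148, 222, 333, 444, 666
Sum = 1 + 2 + 3 + 4 + 6 + 9 + 12 + 18 + 36 + 37 + 74 + 111 + 148 + 222 + 333 + 444 + 666 = 2126
2126 > 1332 → abundant

s(1332) = 2126 (abundant)


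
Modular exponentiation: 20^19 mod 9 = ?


20^1 mod 9 = 2
20^2 mod 9 = 4
20^3 mod 9 = 8
20^4 mod 9 = 7
20^5 mod 9 = 5
20^6 mod 9 = 1
20^7 mod 9 = 2
20^8 mod 9 = 4
20^9 mod 9 = 8
20^10 mod 9 = 7
20^11 mod 9 = 5
20^12 mod 9 = 1
20^13 mod 9 = 2
20^14 mod 9 = 4
20^15 mod 9 = 8
20^16 mod 9 = 7
20^17 mod 9 = 5
20^18 mod 9 = 1
20^19 mod 9 = 2


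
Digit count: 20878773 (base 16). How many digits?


20878773 in base 16 = 13E95B5
Number of digits = 7

7 digits (base 16)


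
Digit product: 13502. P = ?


1 × 3 × 5 × 0 × 2 = 0


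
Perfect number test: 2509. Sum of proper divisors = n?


Proper divisors of 2509: 1, 13, 193
Sum = 1 + 13 + 193 = 207

No, 2509 is not perfect (207 ≠ 2509)


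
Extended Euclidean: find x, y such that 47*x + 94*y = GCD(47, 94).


Tabular extended Euclidean (each row: r = 47*s + 94*t):
r=47, s=1, t=0
r=94, s=0, t=1
q=0: r=47, s=1, t=0   [47*(1) + 94*(0) = 47]
q=2: r=0, s=-2, t=1   [47*(-2) + 94*(1) = 0]
GCD = 47; from the row with r=47: x=1, y=0
Check: 47*(1) + 94*(0) = 47 + 0 = 47

GCD = 47, x = 1, y = 0


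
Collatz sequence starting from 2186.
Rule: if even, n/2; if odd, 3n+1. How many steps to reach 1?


2186 → 1093 → 3280 → 1640 → 820 → 410 → 205 → 616 → 308 → 154 → 77 → 232 → 116 → 58 → 29 → 88 → 44 → 22 → 11 → 34 → 17 → 52 → 26 → 13 → 40 → 20 → 10 → 5 → 16 → 8 → 4 → 2 → 1
Total steps = 32

32 steps


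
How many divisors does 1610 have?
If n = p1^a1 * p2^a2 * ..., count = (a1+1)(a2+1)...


1610 = 2^1 × 5^1 × 7^1 × 23^1
d(1610) = (1+1) × (1+1) × (1+1) × (1+1) = 16

16 divisors


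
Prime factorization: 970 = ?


970 / 2 = 485
485 / 5 = 97
97 / 97 = 1
970 = 2 × 5 × 97


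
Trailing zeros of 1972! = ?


floor(1972/5) = 394
floor(1972/25) = 78
floor(1972/125) = 15
floor(1972/625) = 3
Total = 490

490 trailing zeros


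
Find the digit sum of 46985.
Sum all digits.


4 + 6 + 9 + 8 + 5 = 32


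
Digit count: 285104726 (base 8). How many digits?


285104726 in base 8 = 2077455126
Number of digits = 10

10 digits (base 8)


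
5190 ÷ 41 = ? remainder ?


5190 = 41 * 126 + 24
Check: 5166 + 24 = 5190

q = 126, r = 24


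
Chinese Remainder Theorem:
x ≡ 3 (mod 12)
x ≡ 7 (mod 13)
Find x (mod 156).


M = 12*13 = 156
M1 = M/12 = 13, M2 = M/13 = 12
M1^(-1) mod 12 = 1, M2^(-1) mod 13 = 12
x = 3*13*1 + 7*12*12 = 1047
1047 mod 156 = 111
Check: 111 mod 12 = 3 ✓, 111 mod 13 = 7 ✓

x ≡ 111 (mod 156)


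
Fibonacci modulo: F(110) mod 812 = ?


F(k) mod 812 for k=1..110:
1, 1, 2, 3, 5, 8, 13, 21, 34, 55, 89, 144, 233, 377, 610, 175, 785, 148, 121, 269, 390, 659, 237, 84, 321, 405, 726, 319, 233, 552, 785, 525, 498, 211, 709, 108, 5, 113, 118, 231, 349, 580, 117, 697, 2, 699, 701, 588, 477, 253, 730, 171, 89, 260, 349, 609, 146, 755, 89, 32, 121, 153, 274, 427, 701, 316, 205, 521, 726, 435, 349, 784, 321, 293, 614, 95, 709, 804, 701, 693, 582, 463, 233, 696, 117, 1, 118, 119, 237, 356, 593, 137, 730, 55, 785, 28, 1, 29, 30, 59, 89, 148, 237, 385, 622, 195, 5, 200, 205, 405
F(110) mod 812 = 405


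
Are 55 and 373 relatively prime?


Euclidean algorithm:
373 = 6 * 55 + 43
55 = 1 * 43 + 12
43 = 3 * 12 + 7
12 = 1 * 7 + 5
7 = 1 * 5 + 2
5 = 2 * 2 + 1
2 = 2 * 1 + 0
GCD(55, 373) = 1

Yes, coprime (GCD = 1)


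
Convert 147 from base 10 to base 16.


147 (base 10) = 147 (decimal)
147 (decimal) = 93 (base 16)


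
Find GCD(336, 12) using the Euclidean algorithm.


336 = 28 * 12 + 0
GCD = 12


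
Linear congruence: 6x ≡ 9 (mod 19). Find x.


GCD(6, 19) = 1, unique solution
a^(-1) mod 19 = 16
x = 16 * 9 mod 19 = 11

x ≡ 11 (mod 19)


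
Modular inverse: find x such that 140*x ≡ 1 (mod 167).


Use the extended Euclidean algorithm on (167, 140); each row r = 167*s + 140*t:
r=167, s=1, t=0
r=140, s=0, t=1
q=1: r=27, s=1, t=-1   [167*(1) + 140*(-1) = 27]
q=5: r=5, s=-5, t=6   [167*(-5) + 140*(6) = 5]
q=5: r=2, s=26, t=-31   [167*(26) + 140*(-31) = 2]
q=2: r=1, s=-57, t=68   [167*(-57) + 140*(68) = 1]
q=2: r=0, s=140, t=-167   [167*(140) + 140*(-167) = 0]
GCD = 1 with t = 68, so 140*(68) ≡ 1 (mod 167)
Inverse = 68 mod 167 = 68
Check: 140 * 68 = 9520 ≡ 1 (mod 167)

140^(-1) ≡ 68 (mod 167)


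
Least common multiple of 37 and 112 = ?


GCD(37, 112) = 1
LCM = 37*112/1 = 4144/1 = 4144

LCM = 4144


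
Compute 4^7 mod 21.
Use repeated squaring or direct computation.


4^1 mod 21 = 4
4^2 mod 21 = 16
4^3 mod 21 = 1
4^4 mod 21 = 4
4^5 mod 21 = 16
4^6 mod 21 = 1
4^7 mod 21 = 4


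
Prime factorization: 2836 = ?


2836 / 2 = 1418
1418 / 2 = 709
709 / 709 = 1
2836 = 2^2 × 709


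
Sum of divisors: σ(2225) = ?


Divisors of 2225: 1, 5, 25, 89, 445, 2225
Sum = 1 + 5 + 25 + 89 + 445 + 2225 = 2790

σ(2225) = 2790


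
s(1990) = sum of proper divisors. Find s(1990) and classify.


Proper divisors: 1, 2, 5, 10, 199, 398, 995
Sum = 1 + 2 + 5 + 10 + 199 + 398 + 995 = 1610
1610 < 1990 → deficient

s(1990) = 1610 (deficient)


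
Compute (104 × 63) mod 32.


104 × 63 = 6552
6552 mod 32 = 24


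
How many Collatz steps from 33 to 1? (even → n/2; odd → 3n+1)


33 → 100 → 50 → 25 → 76 → 38 → 19 → 58 → 29 → 88 → 44 → 22 → 11 → 34 → 17 → 52 → 26 → 13 → 40 → 20 → 10 → 5 → 16 → 8 → 4 → 2 → 1
Total steps = 26

26 steps


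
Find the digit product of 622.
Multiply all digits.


6 × 2 × 2 = 24


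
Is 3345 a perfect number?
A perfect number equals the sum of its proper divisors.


Proper divisors of 3345: 1, 3, 5, 15, 223, 669, 1115
Sum = 1 + 3 + 5 + 15 + 223 + 669 + 1115 = 2031

No, 3345 is not perfect (2031 ≠ 3345)


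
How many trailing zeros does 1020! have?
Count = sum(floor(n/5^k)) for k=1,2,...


floor(1020/5) = 204
floor(1020/25) = 40
floor(1020/125) = 8
floor(1020/625) = 1
Total = 253

253 trailing zeros


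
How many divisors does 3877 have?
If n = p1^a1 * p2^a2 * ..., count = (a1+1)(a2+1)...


3877 = 3877^1
d(3877) = (1+1) = 2

2 divisors


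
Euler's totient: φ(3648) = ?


3648 = 2^6 × 3 × 19
Prime factors: 2, 3, 19
φ(3648) = 3648 × (1-1/2) × (1-1/3) × (1-1/19)
= 3648 × 1/2 × 2/3 × 18/19 = 1152

φ(3648) = 1152


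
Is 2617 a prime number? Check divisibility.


Check divisors up to sqrt(2617) = 51.1566
No divisors found.
2617 is prime.

Yes, 2617 is prime


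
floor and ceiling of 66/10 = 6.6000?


66/10 = 6.6000
floor = 6
ceil = 7

floor = 6, ceil = 7


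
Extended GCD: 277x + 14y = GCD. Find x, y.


Tabular extended Euclidean (each row: r = 277*s + 14*t):
r=277, s=1, t=0
r=14, s=0, t=1
q=19: r=11, s=1, t=-19   [277*(1) + 14*(-19) = 11]
q=1: r=3, s=-1, t=20   [277*(-1) + 14*(20) = 3]
q=3: r=2, s=4, t=-79   [277*(4) + 14*(-79) = 2]
q=1: r=1, s=-5, t=99   [277*(-5) + 14*(99) = 1]
q=2: r=0, s=14, t=-277   [277*(14) + 14*(-277) = 0]
GCD = 1; from the row with r=1: x=-5, y=99
Check: 277*(-5) + 14*(99) = -1385 + 1386 = 1

GCD = 1, x = -5, y = 99


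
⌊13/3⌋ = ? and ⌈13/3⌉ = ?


13/3 = 4.3333
floor = 4
ceil = 5

floor = 4, ceil = 5


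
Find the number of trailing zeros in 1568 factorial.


floor(1568/5) = 313
floor(1568/25) = 62
floor(1568/125) = 12
floor(1568/625) = 2
Total = 389

389 trailing zeros


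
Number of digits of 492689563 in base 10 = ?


492689563 has 9 digits in base 10
floor(log10(492689563)) + 1 = floor(8.6926) + 1 = 9

9 digits (base 10)


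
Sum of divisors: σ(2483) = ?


Divisors of 2483: 1, 13, 191, 2483
Sum = 1 + 13 + 191 + 2483 = 2688

σ(2483) = 2688


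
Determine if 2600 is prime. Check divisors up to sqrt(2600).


2600 / 2 = 1300 (exact division)
2600 is NOT prime.

No, 2600 is not prime


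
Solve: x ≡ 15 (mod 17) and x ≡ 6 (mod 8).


M = 17*8 = 136
M1 = M/17 = 8, M2 = M/8 = 17
M1^(-1) mod 17 = 15, M2^(-1) mod 8 = 1
x = 15*8*15 + 6*17*1 = 1902
1902 mod 136 = 134
Check: 134 mod 17 = 15 ✓, 134 mod 8 = 6 ✓

x ≡ 134 (mod 136)


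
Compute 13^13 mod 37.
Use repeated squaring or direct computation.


13^1 mod 37 = 13
13^2 mod 37 = 21
13^3 mod 37 = 14
13^4 mod 37 = 34
13^5 mod 37 = 35
13^6 mod 37 = 11
13^7 mod 37 = 32
13^8 mod 37 = 9
13^9 mod 37 = 6
13^10 mod 37 = 4
13^11 mod 37 = 15
13^12 mod 37 = 10
13^13 mod 37 = 19


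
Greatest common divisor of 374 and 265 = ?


374 = 1 * 265 + 109
265 = 2 * 109 + 47
109 = 2 * 47 + 15
47 = 3 * 15 + 2
15 = 7 * 2 + 1
2 = 2 * 1 + 0
GCD = 1


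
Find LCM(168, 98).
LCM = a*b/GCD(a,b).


GCD(168, 98) = 14
LCM = 168*98/14 = 16464/14 = 1176

LCM = 1176


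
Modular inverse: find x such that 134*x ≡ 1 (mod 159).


Use the extended Euclidean algorithm on (159, 134); each row r = 159*s + 134*t:
r=159, s=1, t=0
r=134, s=0, t=1
q=1: r=25, s=1, t=-1   [159*(1) + 134*(-1) = 25]
q=5: r=9, s=-5, t=6   [159*(-5) + 134*(6) = 9]
q=2: r=7, s=11, t=-13   [159*(11) + 134*(-13) = 7]
q=1: r=2, s=-16, t=19   [159*(-16) + 134*(19) = 2]
q=3: r=1, s=59, t=-70   [159*(59) + 134*(-70) = 1]
q=2: r=0, s=-134, t=159   [159*(-134) + 134*(159) = 0]
GCD = 1 with t = -70, so 134*(-70) ≡ 1 (mod 159)
Inverse = -70 mod 159 = 89
Check: 134 * 89 = 11926 ≡ 1 (mod 159)

134^(-1) ≡ 89 (mod 159)


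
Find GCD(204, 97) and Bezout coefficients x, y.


Tabular extended Euclidean (each row: r = 204*s + 97*t):
r=204, s=1, t=0
r=97, s=0, t=1
q=2: r=10, s=1, t=-2   [204*(1) + 97*(-2) = 10]
q=9: r=7, s=-9, t=19   [204*(-9) + 97*(19) = 7]
q=1: r=3, s=10, t=-21   [204*(10) + 97*(-21) = 3]
q=2: r=1, s=-29, t=61   [204*(-29) + 97*(61) = 1]
q=3: r=0, s=97, t=-204   [204*(97) + 97*(-204) = 0]
GCD = 1; from the row with r=1: x=-29, y=61
Check: 204*(-29) + 97*(61) = -5916 + 5917 = 1

GCD = 1, x = -29, y = 61


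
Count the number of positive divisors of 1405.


1405 = 5^1 × 281^1
d(1405) = (1+1) × (1+1) = 4

4 divisors


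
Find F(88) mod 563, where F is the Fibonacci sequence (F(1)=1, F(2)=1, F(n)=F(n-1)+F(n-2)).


F(k) mod 563 for k=1..88:
1, 1, 2, 3, 5, 8, 13, 21, 34, 55, 89, 144, 233, 377, 47, 424, 471, 332, 240, 9, 249, 258, 507, 202, 146, 348, 494, 279, 210, 489, 136, 62, 198, 260, 458, 155, 50, 205, 255, 460, 152, 49, 201, 250, 451, 138, 26, 164, 190, 354, 544, 335, 316, 88, 404, 492, 333, 262, 32, 294, 326, 57, 383, 440, 260, 137, 397, 534, 368, 339, 144, 483, 64, 547, 48, 32, 80, 112, 192, 304, 496, 237, 170, 407, 14, 421, 435, 293
F(88) mod 563 = 293


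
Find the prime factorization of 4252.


4252 / 2 = 2126
2126 / 2 = 1063
1063 / 1063 = 1
4252 = 2^2 × 1063


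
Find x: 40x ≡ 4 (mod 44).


GCD(40, 44) = 4 divides 4
Divide: 10x ≡ 1 (mod 11)
x ≡ 10 (mod 11)


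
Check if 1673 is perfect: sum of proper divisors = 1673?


Proper divisors of 1673: 1, 7, 239
Sum = 1 + 7 + 239 = 247

No, 1673 is not perfect (247 ≠ 1673)


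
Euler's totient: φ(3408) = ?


3408 = 2^4 × 3 × 71
Prime factors: 2, 3, 71
φ(3408) = 3408 × (1-1/2) × (1-1/3) × (1-1/71)
= 3408 × 1/2 × 2/3 × 70/71 = 1120

φ(3408) = 1120


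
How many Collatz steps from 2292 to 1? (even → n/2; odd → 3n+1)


2292 → 1146 → 573 → 1720 → 860 → 430 → 215 → 646 → 323 → 970 → 485 → 1456 → 728 → 364 → 182 → 91 → 274 → 137 → 412 → 206 → 103 → 310 → 155 → 466 → 233 → 700 → 350 → 175 → 526 → 263 → 790 → 395 → 1186 → 593 → 1780 → 890 → 445 → 1336 → 668 → 334 → 167 → 502 → 251 → 754 → 377 → 1132 → 566 → 283 → 850 → 425 → 1276 → 638 → 319 → 958 → 479 → 1438 → 719 → 2158 → 1079 → 3238 → 1619 → 4858 → 2429 → 7288 → 3644 → 1822 → 911 → 2734 → 1367 → 4102 → 2051 → 6154 → 3077 → 9232 → 4616 → 2308 → 1154 → 577 → 1732 → 866 → 433 → 1300 → 650 → 325 → 976 → 488 → 244 → 122 → 61 → 184 → 92 → 46 → 23 → 70 → 35 → 106 → 53 → 160 → 80 → 40 → 20 → 10 → 5 → 16 → 8 → 4 → 2 → 1
Total steps = 107

107 steps
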